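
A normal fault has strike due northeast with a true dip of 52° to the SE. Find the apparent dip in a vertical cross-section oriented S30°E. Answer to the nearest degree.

51°

The section lies 75° from the strike.
tan α = tan 52° × sin 75° = 1.2799 × 0.9659 = 1.2363
α = arctan(1.2363) = 51.03°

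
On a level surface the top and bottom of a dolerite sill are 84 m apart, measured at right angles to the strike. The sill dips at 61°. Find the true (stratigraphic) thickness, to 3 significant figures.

73.5 m

True thickness t = w · sin(dip) = 84 × sin 61°
t = 84 × 0.8746 = 73.468 m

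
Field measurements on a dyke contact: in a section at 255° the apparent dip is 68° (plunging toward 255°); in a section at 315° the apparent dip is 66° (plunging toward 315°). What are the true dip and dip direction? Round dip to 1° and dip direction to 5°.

Represent each trace as a vector plunging at its apparent dip toward its trend (east-north-up frame): v₁ = (-0.362, -0.097, -0.927), v₂ = (-0.288, 0.288, -0.914).
n = v₁ × v₂ = (-0.355, 0.064, 0.132) (taken with n_z > 0).
tan δ = √(n_x²+n_y²)/n_z = 0.361/0.132, so δ = 69.9°.
Dip direction = azimuth of (n_x, n_y) = atan2(-0.355, 0.064) = 280°.

true dip 70°, dip direction 280°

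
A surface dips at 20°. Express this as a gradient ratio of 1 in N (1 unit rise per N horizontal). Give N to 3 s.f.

1 in 2.75

1 : N means tan θ = 1/N, so N = 1/tan 20° = 1/0.3640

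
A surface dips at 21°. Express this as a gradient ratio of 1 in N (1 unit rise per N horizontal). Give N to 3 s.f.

1 in 2.61

1 : N means tan θ = 1/N, so N = 1/tan 21° = 1/0.3839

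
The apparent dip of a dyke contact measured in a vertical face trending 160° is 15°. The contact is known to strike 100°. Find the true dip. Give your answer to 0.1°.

β = acute angle between strike 100° and section 160° = 60°.
tan(true dip) = tan 15° / sin 60° = 0.3094
δ = arctan(0.3094) = 17.19°

17.2°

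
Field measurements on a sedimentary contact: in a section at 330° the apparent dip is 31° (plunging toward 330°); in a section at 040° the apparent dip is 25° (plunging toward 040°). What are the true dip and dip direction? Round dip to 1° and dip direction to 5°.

The two traces are lines in the plane: v₁ = (sin 330°·cos 31°, cos 330°·cos 31°, −sin 31°), v₂ = (sin 40°·cos 25°, cos 40°·cos 25°, −sin 25°).
n = v₁ × v₂ = (-0.044, 0.481, 0.730) (taken with n_z > 0).
tan δ = √(n_x²+n_y²)/n_z = 0.483/0.730, so δ = 33.5°.
Dip direction = azimuth of (n_x, n_y) = atan2(-0.044, 0.481) = 355°.

true dip 33°, dip direction 355°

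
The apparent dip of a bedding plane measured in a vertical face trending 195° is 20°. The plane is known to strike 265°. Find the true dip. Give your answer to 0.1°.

β = acute angle between strike 265° and section 195° = 70°.
tan(true dip) = tan 20° / sin 70° = 0.3873
true dip = arctan 0.3873 = 21.17°

21.2°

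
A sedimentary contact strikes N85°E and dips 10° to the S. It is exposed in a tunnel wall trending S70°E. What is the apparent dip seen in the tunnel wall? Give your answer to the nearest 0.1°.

Angle between strike (N85°E) and section (S70°E): β = 25°.
tan(apparent dip) = tan 10° · sin 25° = 0.0745
apparent dip = arctan 0.0745 = 4.26°

4.3°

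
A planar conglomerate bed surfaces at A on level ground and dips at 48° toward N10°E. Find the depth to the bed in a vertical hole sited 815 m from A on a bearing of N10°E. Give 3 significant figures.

The hole is directly down-dip from the outcrop, so the down-dip offset is 815 m.
Depth = down-dip offset × tan(dip) = 815.00 × tan 48° = 815.00 × 1.1106
Depth = 905.15 m

905 m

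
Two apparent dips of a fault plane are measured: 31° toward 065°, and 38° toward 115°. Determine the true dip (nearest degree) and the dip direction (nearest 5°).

The two traces are lines in the plane: v₁ = (sin 65°·cos 31°, cos 65°·cos 31°, −sin 31°), v₂ = (sin 115°·cos 38°, cos 115°·cos 38°, −sin 38°).
The plane normal is n = v₁ × v₂ ∝ (0.395, -0.110, 0.517).
Dip δ = arctan(|n_h|/n_z) = arctan(0.410/0.517) = 38.4°.
Dip direction = atan2(0.395, -0.110) = 106° (azimuth of n's horizontal projection).

true dip 38°, dip direction 105°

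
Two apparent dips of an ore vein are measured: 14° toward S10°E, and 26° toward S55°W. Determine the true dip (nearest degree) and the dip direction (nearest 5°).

true dip 26°, dip direction 230°

Each apparent-dip line lies in the plane. As unit vectors (x east, y north, z up), v₁ plunges 14°→S10°E and v₂ plunges 26°→S55°W.
The plane normal is n = v₁ × v₂ ∝ (-0.294, -0.252, 0.790).
Dip δ = arctan(|n_h|/n_z) = arctan(0.387/0.790) = 26.1°.
Dip direction = azimuth of (n_x, n_y) = atan2(-0.294, -0.252) = 229°.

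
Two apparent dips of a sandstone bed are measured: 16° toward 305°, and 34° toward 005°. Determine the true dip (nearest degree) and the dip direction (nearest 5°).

true dip 34°, dip direction 010°

Each apparent-dip line lies in the plane. As unit vectors (x east, y north, z up), v₁ plunges 16°→305° and v₂ plunges 34°→005°.
Cross product v₁ × v₂ gives the pole to the plane: n ∝ (0.081, 0.460, 0.690).
tan δ = √(n_x²+n_y²)/n_z = 0.467/0.690, so δ = 34.1°.
Dip direction = azimuth of (n_x, n_y) = atan2(0.081, 0.460) = 10°.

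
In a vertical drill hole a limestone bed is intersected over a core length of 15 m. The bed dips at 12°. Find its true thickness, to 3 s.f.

14.7 m

True thickness t = h · cos(dip) = 15 × cos 12°
t = 15 × 0.9781 = 14.672 m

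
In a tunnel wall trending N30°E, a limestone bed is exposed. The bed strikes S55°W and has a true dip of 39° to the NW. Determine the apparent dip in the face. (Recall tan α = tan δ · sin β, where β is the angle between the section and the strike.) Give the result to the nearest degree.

The section lies 25° from the strike.
tan α = tan 39° × sin 25° = 0.8098 × 0.4226 = 0.3422
α = arctan(0.3422) = 18.89°

19°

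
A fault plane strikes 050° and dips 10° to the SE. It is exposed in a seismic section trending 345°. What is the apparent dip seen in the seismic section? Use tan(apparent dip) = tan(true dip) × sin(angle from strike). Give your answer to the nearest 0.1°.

9.1°

The strike is 050° and the section trends 345°; the acute angle between them is β = 65°.
tan α = tan 10° × sin 65° = 0.1763 × 0.9063 = 0.1598
α = arctan(0.1598) = 9.08°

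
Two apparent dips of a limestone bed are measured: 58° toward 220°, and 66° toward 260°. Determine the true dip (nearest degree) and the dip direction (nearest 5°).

true dip 66°, dip direction 265°

Represent each trace as a vector plunging at its apparent dip toward its trend (east-north-up frame): v₁ = (-0.341, -0.406, -0.848), v₂ = (-0.401, -0.071, -0.914).
Cross product v₁ × v₂ gives the pole to the plane: n ∝ (-0.311, -0.029, 0.139).
True dip = arccos(n_z / |n|) = arccos(0.4056) = 66.1°.
The horizontal component of n points toward azimuth atan2(n_x, n_y) = 265°, the dip direction.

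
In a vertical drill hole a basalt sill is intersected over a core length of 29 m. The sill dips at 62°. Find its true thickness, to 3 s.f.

13.6 m

True thickness t = h · cos(dip) = 29 × cos 62°
t = 29 × 0.4695 = 13.615 m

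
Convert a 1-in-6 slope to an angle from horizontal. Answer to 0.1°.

9.5°

tan θ = 1/6 = 0.1667
θ = arctan(0.1667) = 9.46°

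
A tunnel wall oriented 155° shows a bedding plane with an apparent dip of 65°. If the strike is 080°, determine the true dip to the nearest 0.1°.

β = acute angle between strike 080° and section 155° = 75°.
tan δ = tan α / sin β = tan 65° / sin 75° = 2.1445 / 0.9659 = 2.2202
δ = arctan(2.2202) = 65.75°

65.8°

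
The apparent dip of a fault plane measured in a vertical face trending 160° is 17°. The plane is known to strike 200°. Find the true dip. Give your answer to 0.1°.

25.4°

The section is 40° from the strike.
tan(true dip) = tan 17° / sin 40° = 0.4756
true dip = arctan 0.4756 = 25.44°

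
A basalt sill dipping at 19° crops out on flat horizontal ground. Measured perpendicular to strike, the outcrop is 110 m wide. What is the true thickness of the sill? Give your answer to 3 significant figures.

35.8 m

True thickness t = w · sin(dip) = 110 × sin 19°
t = 110 × 0.3256 = 35.812 m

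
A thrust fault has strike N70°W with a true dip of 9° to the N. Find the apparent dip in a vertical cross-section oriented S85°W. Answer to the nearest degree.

Angle between strike (N70°W) and section (S85°W): β = 25°.
tan(apparent dip) = tan 9° · sin 25° = 0.0669
apparent dip = arctan 0.0669 = 3.83°

4°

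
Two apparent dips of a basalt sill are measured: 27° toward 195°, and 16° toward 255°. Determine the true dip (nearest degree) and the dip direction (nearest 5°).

true dip 27°, dip direction 200°

Represent each trace as a vector plunging at its apparent dip toward its trend (east-north-up frame): v₁ = (-0.231, -0.861, -0.454), v₂ = (-0.929, -0.249, -0.276).
Cross product v₁ × v₂ gives the pole to the plane: n ∝ (-0.124, -0.358, 0.742).
tan δ = √(n_x²+n_y²)/n_z = 0.379/0.742, so δ = 27.1°.
Dip direction = atan2(-0.124, -0.358) = 199° (azimuth of n's horizontal projection).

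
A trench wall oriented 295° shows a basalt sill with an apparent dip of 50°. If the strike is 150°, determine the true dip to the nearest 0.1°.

The section is 35° from the strike.
tan δ = tan α / sin β = tan 50° / sin 35° = 1.1918 / 0.5736 = 2.0778
true dip = arctan 2.0778 = 64.30°

64.3°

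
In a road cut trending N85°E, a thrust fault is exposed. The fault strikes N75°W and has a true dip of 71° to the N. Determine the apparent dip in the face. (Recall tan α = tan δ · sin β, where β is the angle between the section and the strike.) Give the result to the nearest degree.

The section lies 20° from the strike.
tan(apparent dip) = tan 71° · sin 20° = 0.9933
apparent dip = arctan 0.9933 = 44.81°

45°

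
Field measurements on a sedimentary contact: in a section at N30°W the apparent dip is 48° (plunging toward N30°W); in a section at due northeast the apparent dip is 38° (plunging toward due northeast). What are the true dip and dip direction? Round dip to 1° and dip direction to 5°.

Represent each trace as a vector plunging at its apparent dip toward its trend (east-north-up frame): v₁ = (-0.335, 0.579, -0.743), v₂ = (0.557, 0.557, -0.616).
n = v₁ × v₂ = (-0.057, 0.620, 0.509) (taken with n_z > 0).
tan δ = √(n_x²+n_y²)/n_z = 0.623/0.509, so δ = 50.7°.
Dip direction = azimuth of (n_x, n_y) = atan2(-0.057, 0.620) = 355°.

true dip 51°, dip direction 355°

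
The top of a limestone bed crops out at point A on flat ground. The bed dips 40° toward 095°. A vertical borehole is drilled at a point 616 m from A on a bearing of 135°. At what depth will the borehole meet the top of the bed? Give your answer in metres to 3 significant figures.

The hole lies 40° from the dip direction, so the down-dip offset is 616 × cos 40° = 471.88 m.
Depth = down-dip offset × tan(dip) = 471.88 × tan 40° = 471.88 × 0.8391
Depth = 395.96 m

396 m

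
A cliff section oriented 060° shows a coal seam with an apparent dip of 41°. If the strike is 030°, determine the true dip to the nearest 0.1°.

The section is 30° from the strike.
tan δ = tan α / sin β = tan 41° / sin 30° = 0.8693 / 0.5000 = 1.7386
true dip = arctan 1.7386 = 60.09°

60.1°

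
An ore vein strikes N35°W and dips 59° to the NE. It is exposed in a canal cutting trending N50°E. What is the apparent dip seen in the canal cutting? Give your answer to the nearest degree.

59°

The strike is N35°W and the section trends N50°E; the acute angle between them is β = 85°.
tan(apparent dip) = tan 59° · sin 85° = 1.6579
apparent dip = arctan 1.6579 = 58.90°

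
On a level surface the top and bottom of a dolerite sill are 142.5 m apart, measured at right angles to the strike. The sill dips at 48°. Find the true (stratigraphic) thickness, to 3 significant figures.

True thickness t = w · sin(dip) = 142.5 × sin 48°
t = 142.5 × 0.7431 = 105.898 m

106 m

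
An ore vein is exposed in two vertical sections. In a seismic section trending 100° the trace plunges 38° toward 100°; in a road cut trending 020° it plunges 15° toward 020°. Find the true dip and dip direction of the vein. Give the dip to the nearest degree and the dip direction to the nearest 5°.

true dip 38°, dip direction 090°

Represent each trace as a vector plunging at its apparent dip toward its trend (east-north-up frame): v₁ = (0.776, -0.137, -0.616), v₂ = (0.330, 0.908, -0.259).
Cross product v₁ × v₂ gives the pole to the plane: n ∝ (0.594, -0.003, 0.750).
tan δ = √(n_x²+n_y²)/n_z = 0.594/0.750, so δ = 38.4°.
Dip direction = atan2(0.594, -0.003) = 90° (azimuth of n's horizontal projection).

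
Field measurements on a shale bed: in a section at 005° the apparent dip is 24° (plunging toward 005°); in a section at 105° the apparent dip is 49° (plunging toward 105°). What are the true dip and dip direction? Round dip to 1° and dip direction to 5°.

Represent each trace as a vector plunging at its apparent dip toward its trend (east-north-up frame): v₁ = (0.080, 0.910, -0.407), v₂ = (0.634, -0.170, -0.755).
n = v₁ × v₂ = (0.756, 0.198, 0.590) (taken with n_z > 0).
tan δ = √(n_x²+n_y²)/n_z = 0.781/0.590, so δ = 52.9°.
Dip direction = atan2(0.756, 0.198) = 75° (azimuth of n's horizontal projection).

true dip 53°, dip direction 075°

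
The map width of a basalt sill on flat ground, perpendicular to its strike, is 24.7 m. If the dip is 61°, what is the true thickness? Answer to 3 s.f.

True thickness t = w · sin(dip) = 24.7 × sin 61°
t = 24.7 × 0.8746 = 21.603 m

21.6 m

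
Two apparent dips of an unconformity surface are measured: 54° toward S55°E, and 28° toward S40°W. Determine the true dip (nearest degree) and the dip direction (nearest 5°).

Represent each trace as a vector plunging at its apparent dip toward its trend (east-north-up frame): v₁ = (0.481, -0.337, -0.809), v₂ = (-0.568, -0.676, -0.469).
The plane normal is n = v₁ × v₂ ∝ (0.389, -0.685, 0.517).
Dip δ = arctan(|n_h|/n_z) = arctan(0.788/0.517) = 56.7°.
Dip direction = azimuth of (n_x, n_y) = atan2(0.389, -0.685) = 150°.

true dip 57°, dip direction 150°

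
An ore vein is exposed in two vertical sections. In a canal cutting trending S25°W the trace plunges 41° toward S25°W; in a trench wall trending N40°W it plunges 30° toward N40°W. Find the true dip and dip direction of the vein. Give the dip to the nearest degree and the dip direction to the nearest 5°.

Represent each trace as a vector plunging at its apparent dip toward its trend (east-north-up frame): v₁ = (-0.319, -0.684, -0.656), v₂ = (-0.557, 0.663, -0.500).
n = v₁ × v₂ = (-0.777, -0.206, 0.592) (taken with n_z > 0).
Dip δ = arctan(|n_h|/n_z) = arctan(0.804/0.592) = 53.6°.
Dip direction = atan2(-0.777, -0.206) = 255° (azimuth of n's horizontal projection).

true dip 54°, dip direction 255°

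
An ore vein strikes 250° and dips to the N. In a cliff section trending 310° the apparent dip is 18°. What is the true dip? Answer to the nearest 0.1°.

β = acute angle between strike 250° and section 310° = 60°.
tan(true dip) = tan 18° / sin 60° = 0.3752
δ = arctan(0.3752) = 20.57°

20.6°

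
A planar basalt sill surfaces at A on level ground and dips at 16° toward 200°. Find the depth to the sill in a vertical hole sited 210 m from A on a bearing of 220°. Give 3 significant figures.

56.6 m

The hole lies 20° from the dip direction, so the down-dip offset is 210 × cos 20° = 197.34 m.
Depth = down-dip offset × tan(dip) = 197.34 × tan 16° = 197.34 × 0.2867
Depth = 56.59 m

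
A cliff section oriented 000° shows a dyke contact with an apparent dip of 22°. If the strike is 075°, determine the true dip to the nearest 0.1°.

The section is 75° from the strike.
tan(true dip) = tan 22° / sin 75° = 0.4183
true dip = arctan 0.4183 = 22.70°

22.7°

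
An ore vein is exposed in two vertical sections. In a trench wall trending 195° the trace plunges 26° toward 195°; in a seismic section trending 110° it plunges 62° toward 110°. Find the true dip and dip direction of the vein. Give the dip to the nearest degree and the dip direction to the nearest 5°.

Represent each trace as a vector plunging at its apparent dip toward its trend (east-north-up frame): v₁ = (-0.233, -0.868, -0.438), v₂ = (0.441, -0.161, -0.883).
The plane normal is n = v₁ × v₂ ∝ (0.696, -0.399, 0.420).
tan δ = √(n_x²+n_y²)/n_z = 0.802/0.420, so δ = 62.3°.
The horizontal component of n points toward azimuth atan2(n_x, n_y) = 120°, the dip direction.

true dip 62°, dip direction 120°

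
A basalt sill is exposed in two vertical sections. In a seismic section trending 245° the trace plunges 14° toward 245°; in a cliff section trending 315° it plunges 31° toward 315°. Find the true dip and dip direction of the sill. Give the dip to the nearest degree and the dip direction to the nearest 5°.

Each apparent-dip line lies in the plane. As unit vectors (x east, y north, z up), v₁ plunges 14°→245° and v₂ plunges 31°→315°.
Cross product v₁ × v₂ gives the pole to the plane: n ∝ (-0.358, 0.306, 0.782).
True dip = arccos(n_z / |n|) = arccos(0.8565) = 31.1°.
Dip direction = azimuth of (n_x, n_y) = atan2(-0.358, 0.306) = 311°.

true dip 31°, dip direction 310°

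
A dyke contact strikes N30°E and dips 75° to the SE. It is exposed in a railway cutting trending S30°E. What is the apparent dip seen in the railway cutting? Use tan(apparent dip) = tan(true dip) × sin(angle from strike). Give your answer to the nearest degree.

73°

The section lies 60° from the strike.
tan α = tan 75° × sin 60° = 3.7321 × 0.8660 = 3.2321
α = arctan(3.2321) = 72.81°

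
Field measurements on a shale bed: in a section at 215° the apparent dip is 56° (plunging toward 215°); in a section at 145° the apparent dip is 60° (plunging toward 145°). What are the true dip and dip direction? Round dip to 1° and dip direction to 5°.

Each apparent-dip line lies in the plane. As unit vectors (x east, y north, z up), v₁ plunges 56°→215° and v₂ plunges 60°→145°.
n = v₁ × v₂ = (0.057, -0.516, 0.263) (taken with n_z > 0).
tan δ = √(n_x²+n_y²)/n_z = 0.519/0.263, so δ = 63.1°.
The horizontal component of n points toward azimuth atan2(n_x, n_y) = 174°, the dip direction.

true dip 63°, dip direction 175°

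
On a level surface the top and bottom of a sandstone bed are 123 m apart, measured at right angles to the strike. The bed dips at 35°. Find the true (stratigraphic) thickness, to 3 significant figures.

70.5 m

True thickness t = w · sin(dip) = 123 × sin 35°
t = 123 × 0.5736 = 70.550 m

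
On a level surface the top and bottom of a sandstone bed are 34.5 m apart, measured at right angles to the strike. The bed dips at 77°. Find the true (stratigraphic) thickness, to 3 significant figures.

33.6 m

True thickness t = w · sin(dip) = 34.5 × sin 77°
t = 34.5 × 0.9744 = 33.616 m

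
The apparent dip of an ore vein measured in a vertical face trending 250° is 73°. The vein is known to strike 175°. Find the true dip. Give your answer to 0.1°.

The section is 75° from the strike.
tan(true dip) = tan 73° / sin 75° = 3.3862
true dip = arctan 3.3862 = 73.55°

73.5°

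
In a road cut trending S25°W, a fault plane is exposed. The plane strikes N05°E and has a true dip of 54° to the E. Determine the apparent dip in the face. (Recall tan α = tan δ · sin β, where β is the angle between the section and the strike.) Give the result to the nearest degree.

Angle between strike (N05°E) and section (S25°W): β = 20°.
tan α = tan 54° × sin 20° = 1.3764 × 0.3420 = 0.4708
α = arctan(0.4708) = 25.21°

25°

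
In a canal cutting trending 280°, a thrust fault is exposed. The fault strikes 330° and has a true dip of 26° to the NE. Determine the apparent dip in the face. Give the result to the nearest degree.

20°

The section lies 50° from the strike.
tan α = tan 26° × sin 50° = 0.4877 × 0.7660 = 0.3736
apparent dip = arctan 0.3736 = 20.49°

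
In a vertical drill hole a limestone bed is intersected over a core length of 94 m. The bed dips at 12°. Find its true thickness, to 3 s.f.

True thickness t = h · cos(dip) = 94 × cos 12°
t = 94 × 0.9781 = 91.946 m

91.9 m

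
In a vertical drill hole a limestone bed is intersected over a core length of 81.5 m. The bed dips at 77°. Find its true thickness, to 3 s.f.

True thickness t = h · cos(dip) = 81.5 × cos 77°
t = 81.5 × 0.2250 = 18.334 m

18.3 m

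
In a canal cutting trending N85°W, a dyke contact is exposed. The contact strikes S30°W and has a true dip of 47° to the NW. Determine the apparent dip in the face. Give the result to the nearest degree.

Angle between strike (S30°W) and section (N85°W): β = 65°.
tan(apparent dip) = tan 47° · sin 65° = 0.9719
apparent dip = arctan 0.9719 = 44.18°

44°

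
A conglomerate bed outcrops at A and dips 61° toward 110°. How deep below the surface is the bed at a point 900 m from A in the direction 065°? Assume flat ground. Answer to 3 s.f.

1150 m

The hole lies 45° from the dip direction, so the down-dip offset is 900 × cos 45° = 636.40 m.
Depth = down-dip offset × tan(dip) = 636.40 × tan 61° = 636.40 × 1.8040
Depth = 1148.09 m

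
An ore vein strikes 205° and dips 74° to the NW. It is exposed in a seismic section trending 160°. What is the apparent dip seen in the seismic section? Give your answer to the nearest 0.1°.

67.9°

The section lies 45° from the strike.
tan α = tan 74° × sin 45° = 3.4874 × 0.7071 = 2.4660
apparent dip = arctan 2.4660 = 67.93°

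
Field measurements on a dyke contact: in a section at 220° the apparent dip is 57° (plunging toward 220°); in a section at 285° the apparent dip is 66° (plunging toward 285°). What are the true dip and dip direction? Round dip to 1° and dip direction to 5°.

Each apparent-dip line lies in the plane. As unit vectors (x east, y north, z up), v₁ plunges 57°→220° and v₂ plunges 66°→285°.
n = v₁ × v₂ = (-0.469, -0.010, 0.201) (taken with n_z > 0).
True dip = arccos(n_z / |n|) = arccos(0.3932) = 66.8°.
Dip direction = atan2(-0.469, -0.010) = 269° (azimuth of n's horizontal projection).

true dip 67°, dip direction 270°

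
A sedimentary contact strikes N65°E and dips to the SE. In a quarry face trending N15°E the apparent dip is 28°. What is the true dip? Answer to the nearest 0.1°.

β = acute angle between strike N65°E and section N15°E = 50°.
tan(true dip) = tan 28° / sin 50° = 0.6941
true dip = arctan 0.6941 = 34.76°

34.8°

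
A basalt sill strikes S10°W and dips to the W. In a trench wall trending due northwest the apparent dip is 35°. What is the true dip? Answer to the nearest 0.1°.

40.5°

The section is 55° from the strike.
tan(true dip) = tan 35° / sin 55° = 0.8548
δ = arctan(0.8548) = 40.52°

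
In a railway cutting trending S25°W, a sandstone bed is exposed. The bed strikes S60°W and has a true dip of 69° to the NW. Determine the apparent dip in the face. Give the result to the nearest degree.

56°

Angle between strike (S60°W) and section (S25°W): β = 35°.
tan(apparent dip) = tan 69° · sin 35° = 1.4942
α = arctan(1.4942) = 56.21°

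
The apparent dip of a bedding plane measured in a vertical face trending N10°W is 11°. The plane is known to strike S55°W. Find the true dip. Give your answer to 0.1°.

12.1°

β = acute angle between strike S55°W and section N10°W = 65°.
tan δ = tan α / sin β = tan 11° / sin 65° = 0.1944 / 0.9063 = 0.2145
δ = arctan(0.2145) = 12.11°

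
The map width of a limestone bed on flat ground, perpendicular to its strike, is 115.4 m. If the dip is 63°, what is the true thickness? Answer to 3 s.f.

103 m

True thickness t = w · sin(dip) = 115.4 × sin 63°
t = 115.4 × 0.8910 = 102.822 m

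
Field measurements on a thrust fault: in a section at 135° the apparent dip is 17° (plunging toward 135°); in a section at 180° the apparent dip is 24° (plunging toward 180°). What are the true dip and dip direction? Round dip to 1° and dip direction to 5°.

The two traces are lines in the plane: v₁ = (sin 135°·cos 17°, cos 135°·cos 17°, −sin 17°), v₂ = (sin 180°·cos 24°, cos 180°·cos 24°, −sin 24°).
The plane normal is n = v₁ × v₂ ∝ (-0.008, -0.275, 0.618).
Dip δ = arctan(|n_h|/n_z) = arctan(0.275/0.618) = 24.0°.
Dip direction = atan2(-0.008, -0.275) = 182° (azimuth of n's horizontal projection).

true dip 24°, dip direction 180°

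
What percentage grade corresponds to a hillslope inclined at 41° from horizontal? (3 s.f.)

86.9%

grade % = 100 × tan 41° = 100 × 0.8693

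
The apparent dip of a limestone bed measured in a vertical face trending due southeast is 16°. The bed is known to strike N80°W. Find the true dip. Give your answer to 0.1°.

β = acute angle between strike N80°W and section due southeast = 35°.
tan δ = tan α / sin β = tan 16° / sin 35° = 0.2867 / 0.5736 = 0.4999
δ = arctan(0.4999) = 26.56°

26.6°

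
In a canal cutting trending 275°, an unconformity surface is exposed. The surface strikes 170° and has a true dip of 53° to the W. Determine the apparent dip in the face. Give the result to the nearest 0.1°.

The section lies 75° from the strike.
tan(apparent dip) = tan 53° · sin 75° = 1.2818
apparent dip = arctan 1.2818 = 52.04°

52.0°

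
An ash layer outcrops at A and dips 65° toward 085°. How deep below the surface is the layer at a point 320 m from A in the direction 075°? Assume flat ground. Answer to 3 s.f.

676 m

The hole lies 10° from the dip direction, so the down-dip offset is 320 × cos 10° = 315.14 m.
Depth = down-dip offset × tan(dip) = 315.14 × tan 65° = 315.14 × 2.1445
Depth = 675.82 m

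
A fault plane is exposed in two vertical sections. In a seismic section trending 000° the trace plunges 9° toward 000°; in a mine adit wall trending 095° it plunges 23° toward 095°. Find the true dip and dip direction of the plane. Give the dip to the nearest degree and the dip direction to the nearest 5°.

Each apparent-dip line lies in the plane. As unit vectors (x east, y north, z up), v₁ plunges 9°→000° and v₂ plunges 23°→095°.
Cross product v₁ × v₂ gives the pole to the plane: n ∝ (0.398, 0.143, 0.906).
tan δ = √(n_x²+n_y²)/n_z = 0.424/0.906, so δ = 25.1°.
Dip direction = azimuth of (n_x, n_y) = atan2(0.398, 0.143) = 70°.

true dip 25°, dip direction 070°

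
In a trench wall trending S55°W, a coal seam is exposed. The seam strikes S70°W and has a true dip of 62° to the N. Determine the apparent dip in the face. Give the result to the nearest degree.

26°

The strike is S70°W and the section trends S55°W; the acute angle between them is β = 15°.
tan(apparent dip) = tan 62° · sin 15° = 0.4868
α = arctan(0.4868) = 25.96°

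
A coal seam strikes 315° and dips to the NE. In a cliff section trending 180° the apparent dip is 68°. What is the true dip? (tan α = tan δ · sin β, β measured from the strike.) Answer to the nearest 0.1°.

The section is 45° from the strike.
tan(true dip) = tan 68° / sin 45° = 3.5003
δ = arctan(3.5003) = 74.06°

74.1°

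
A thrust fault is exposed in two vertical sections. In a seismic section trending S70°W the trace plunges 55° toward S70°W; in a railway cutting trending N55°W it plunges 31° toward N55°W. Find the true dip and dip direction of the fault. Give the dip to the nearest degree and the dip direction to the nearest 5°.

The two traces are lines in the plane: v₁ = (sin 250°·cos 55°, cos 250°·cos 55°, −sin 55°), v₂ = (sin 305°·cos 31°, cos 305°·cos 31°, −sin 31°).
The plane normal is n = v₁ × v₂ ∝ (-0.504, -0.298, 0.403).
True dip = arccos(n_z / |n|) = arccos(0.5670) = 55.5°.
The horizontal component of n points toward azimuth atan2(n_x, n_y) = 239°, the dip direction.

true dip 55°, dip direction 240°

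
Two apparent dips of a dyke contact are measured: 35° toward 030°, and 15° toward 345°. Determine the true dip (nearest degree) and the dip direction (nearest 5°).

Each apparent-dip line lies in the plane. As unit vectors (x east, y north, z up), v₁ plunges 35°→030° and v₂ plunges 15°→345°.
Cross product v₁ × v₂ gives the pole to the plane: n ∝ (0.352, 0.249, 0.559).
tan δ = √(n_x²+n_y²)/n_z = 0.431/0.559, so δ = 37.6°.
Dip direction = atan2(0.352, 0.249) = 55° (azimuth of n's horizontal projection).

true dip 38°, dip direction 055°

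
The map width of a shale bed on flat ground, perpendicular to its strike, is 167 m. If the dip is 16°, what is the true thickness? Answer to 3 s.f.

46.0 m

True thickness t = w · sin(dip) = 167 × sin 16°
t = 167 × 0.2756 = 46.031 m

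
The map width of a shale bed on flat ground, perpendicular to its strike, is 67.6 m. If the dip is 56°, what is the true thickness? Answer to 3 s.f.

True thickness t = w · sin(dip) = 67.6 × sin 56°
t = 67.6 × 0.8290 = 56.043 m

56.0 m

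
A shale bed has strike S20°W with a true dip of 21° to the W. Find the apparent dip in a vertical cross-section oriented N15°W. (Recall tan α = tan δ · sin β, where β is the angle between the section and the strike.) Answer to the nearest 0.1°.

12.4°

The strike is S20°W and the section trends N15°W; the acute angle between them is β = 35°.
tan α = tan 21° × sin 35° = 0.3839 × 0.5736 = 0.2202
apparent dip = arctan 0.2202 = 12.42°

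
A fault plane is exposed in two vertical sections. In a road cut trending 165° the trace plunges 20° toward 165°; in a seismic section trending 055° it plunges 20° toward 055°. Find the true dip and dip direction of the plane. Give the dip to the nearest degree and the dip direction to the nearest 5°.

Each apparent-dip line lies in the plane. As unit vectors (x east, y north, z up), v₁ plunges 20°→165° and v₂ plunges 20°→055°.
The plane normal is n = v₁ × v₂ ∝ (0.495, -0.180, 0.830).
Dip δ = arctan(|n_h|/n_z) = arctan(0.527/0.830) = 32.4°.
Dip direction = atan2(0.495, -0.180) = 110° (azimuth of n's horizontal projection).

true dip 32°, dip direction 110°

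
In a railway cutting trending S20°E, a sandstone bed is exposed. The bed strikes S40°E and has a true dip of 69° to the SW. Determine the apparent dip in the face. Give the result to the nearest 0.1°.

The section lies 20° from the strike.
tan(apparent dip) = tan 69° · sin 20° = 0.8910
apparent dip = arctan 0.8910 = 41.70°

41.7°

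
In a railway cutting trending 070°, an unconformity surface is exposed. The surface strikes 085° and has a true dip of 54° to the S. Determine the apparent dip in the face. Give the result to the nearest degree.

The strike is 085° and the section trends 070°; the acute angle between them is β = 15°.
tan(apparent dip) = tan 54° · sin 15° = 0.3562
α = arctan(0.3562) = 19.61°

20°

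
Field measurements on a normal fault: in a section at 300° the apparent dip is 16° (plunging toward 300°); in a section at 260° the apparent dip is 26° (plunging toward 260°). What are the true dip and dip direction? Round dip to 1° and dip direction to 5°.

true dip 27°, dip direction 245°

The two traces are lines in the plane: v₁ = (sin 300°·cos 16°, cos 300°·cos 16°, −sin 16°), v₂ = (sin 260°·cos 26°, cos 260°·cos 26°, −sin 26°).
The plane normal is n = v₁ × v₂ ∝ (-0.254, -0.121, 0.555).
Dip δ = arctan(|n_h|/n_z) = arctan(0.281/0.555) = 26.8°.
The horizontal component of n points toward azimuth atan2(n_x, n_y) = 245°, the dip direction.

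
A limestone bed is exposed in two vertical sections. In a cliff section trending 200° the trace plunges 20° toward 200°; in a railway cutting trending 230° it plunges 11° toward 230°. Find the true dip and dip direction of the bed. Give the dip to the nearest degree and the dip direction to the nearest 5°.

The two traces are lines in the plane: v₁ = (sin 200°·cos 20°, cos 200°·cos 20°, −sin 20°), v₂ = (sin 230°·cos 11°, cos 230°·cos 11°, −sin 11°).
The plane normal is n = v₁ × v₂ ∝ (0.047, -0.196, 0.461).
True dip = arccos(n_z / |n|) = arccos(0.9164) = 23.6°.
The horizontal component of n points toward azimuth atan2(n_x, n_y) = 166°, the dip direction.

true dip 24°, dip direction 165°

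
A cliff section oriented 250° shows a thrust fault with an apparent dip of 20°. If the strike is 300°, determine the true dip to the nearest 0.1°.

25.4°

The section is 50° from the strike.
tan δ = tan α / sin β = tan 20° / sin 50° = 0.3640 / 0.7660 = 0.4751
true dip = arctan 0.4751 = 25.41°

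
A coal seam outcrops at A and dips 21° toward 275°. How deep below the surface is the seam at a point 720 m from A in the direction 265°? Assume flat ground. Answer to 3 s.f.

272 m

The hole lies 10° from the dip direction, so the down-dip offset is 720 × cos 10° = 709.06 m.
Depth = down-dip offset × tan(dip) = 709.06 × tan 21° = 709.06 × 0.3839
Depth = 272.18 m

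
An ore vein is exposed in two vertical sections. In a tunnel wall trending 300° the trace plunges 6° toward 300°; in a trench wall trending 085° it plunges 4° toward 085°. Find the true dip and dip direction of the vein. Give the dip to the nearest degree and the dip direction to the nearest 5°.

true dip 16°, dip direction 010°

Represent each trace as a vector plunging at its apparent dip toward its trend (east-north-up frame): v₁ = (-0.861, 0.497, -0.105), v₂ = (0.994, 0.087, -0.070).
Cross product v₁ × v₂ gives the pole to the plane: n ∝ (0.026, 0.164, 0.569).
tan δ = √(n_x²+n_y²)/n_z = 0.166/0.569, so δ = 16.3°.
Dip direction = atan2(0.026, 0.164) = 9° (azimuth of n's horizontal projection).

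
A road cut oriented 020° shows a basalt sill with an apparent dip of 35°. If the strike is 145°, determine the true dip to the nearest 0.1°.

The section is 55° from the strike.
tan(true dip) = tan 35° / sin 55° = 0.8548
true dip = arctan 0.8548 = 40.52°

40.5°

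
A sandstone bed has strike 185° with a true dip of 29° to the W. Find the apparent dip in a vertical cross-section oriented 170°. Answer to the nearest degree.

8°

The section lies 15° from the strike.
tan(apparent dip) = tan 29° · sin 15° = 0.1435
apparent dip = arctan 0.1435 = 8.16°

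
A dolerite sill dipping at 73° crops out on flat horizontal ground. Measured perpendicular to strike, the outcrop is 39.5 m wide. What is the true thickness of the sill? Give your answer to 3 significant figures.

37.8 m

True thickness t = w · sin(dip) = 39.5 × sin 73°
t = 39.5 × 0.9563 = 37.774 m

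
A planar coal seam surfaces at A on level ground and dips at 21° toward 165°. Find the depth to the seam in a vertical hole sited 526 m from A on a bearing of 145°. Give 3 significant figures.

190 m

The hole lies 20° from the dip direction, so the down-dip offset is 526 × cos 20° = 494.28 m.
Depth = down-dip offset × tan(dip) = 494.28 × tan 21° = 494.28 × 0.3839
Depth = 189.74 m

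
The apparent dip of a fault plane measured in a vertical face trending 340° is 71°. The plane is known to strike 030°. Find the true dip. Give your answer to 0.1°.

The section is 50° from the strike.
tan(true dip) = tan 71° / sin 50° = 3.7912
δ = arctan(3.7912) = 75.22°

75.2°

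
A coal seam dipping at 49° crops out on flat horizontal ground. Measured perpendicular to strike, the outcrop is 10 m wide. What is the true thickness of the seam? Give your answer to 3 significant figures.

7.55 m

True thickness t = w · sin(dip) = 10 × sin 49°
t = 10 × 0.7547 = 7.547 m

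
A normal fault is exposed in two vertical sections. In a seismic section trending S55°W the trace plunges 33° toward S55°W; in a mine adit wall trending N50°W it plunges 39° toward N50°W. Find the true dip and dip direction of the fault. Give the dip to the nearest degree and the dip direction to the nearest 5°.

true dip 43°, dip direction 280°

The two traces are lines in the plane: v₁ = (sin 235°·cos 33°, cos 235°·cos 33°, −sin 33°), v₂ = (sin 310°·cos 39°, cos 310°·cos 39°, −sin 39°).
n = v₁ × v₂ = (-0.575, 0.108, 0.630) (taken with n_z > 0).
Dip δ = arctan(|n_h|/n_z) = arctan(0.585/0.630) = 42.9°.
Dip direction = atan2(-0.575, 0.108) = 281° (azimuth of n's horizontal projection).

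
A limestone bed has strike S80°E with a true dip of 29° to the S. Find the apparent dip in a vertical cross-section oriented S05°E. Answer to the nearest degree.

28°

The section lies 75° from the strike.
tan α = tan 29° × sin 75° = 0.5543 × 0.9659 = 0.5354
α = arctan(0.5354) = 28.17°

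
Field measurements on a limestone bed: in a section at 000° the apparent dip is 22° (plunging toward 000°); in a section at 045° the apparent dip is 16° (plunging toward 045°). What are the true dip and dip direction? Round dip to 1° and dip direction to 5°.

true dip 22°, dip direction 000°

The two traces are lines in the plane: v₁ = (sin 0°·cos 22°, cos 0°·cos 22°, −sin 22°), v₂ = (sin 45°·cos 16°, cos 45°·cos 16°, −sin 16°).
n = v₁ × v₂ = (0.001, 0.255, 0.630) (taken with n_z > 0).
tan δ = √(n_x²+n_y²)/n_z = 0.255/0.630, so δ = 22.0°.
Dip direction = atan2(0.001, 0.255) = 0° (azimuth of n's horizontal projection).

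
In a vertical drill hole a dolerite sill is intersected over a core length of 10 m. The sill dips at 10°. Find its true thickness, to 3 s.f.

9.85 m

True thickness t = h · cos(dip) = 10 × cos 10°
t = 10 × 0.9848 = 9.848 m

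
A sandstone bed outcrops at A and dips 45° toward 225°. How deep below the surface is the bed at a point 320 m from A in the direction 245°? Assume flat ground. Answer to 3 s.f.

301 m

The hole lies 20° from the dip direction, so the down-dip offset is 320 × cos 20° = 300.70 m.
Depth = down-dip offset × tan(dip) = 300.70 × tan 45° = 300.70 × 1.0000
Depth = 300.70 m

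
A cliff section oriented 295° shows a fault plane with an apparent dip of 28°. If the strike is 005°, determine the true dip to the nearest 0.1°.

29.5°

The section is 70° from the strike.
tan(true dip) = tan 28° / sin 70° = 0.5658
δ = arctan(0.5658) = 29.50°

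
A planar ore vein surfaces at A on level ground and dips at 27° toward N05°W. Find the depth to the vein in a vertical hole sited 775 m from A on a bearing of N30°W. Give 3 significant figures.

The hole lies 25° from the dip direction, so the down-dip offset is 775 × cos 25° = 702.39 m.
Depth = down-dip offset × tan(dip) = 702.39 × tan 27° = 702.39 × 0.5095
Depth = 357.88 m

358 m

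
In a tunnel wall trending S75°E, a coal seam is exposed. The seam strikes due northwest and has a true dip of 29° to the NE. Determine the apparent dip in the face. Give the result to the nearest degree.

15°

Angle between strike (due northwest) and section (S75°E): β = 30°.
tan(apparent dip) = tan 29° · sin 30° = 0.2772
apparent dip = arctan 0.2772 = 15.49°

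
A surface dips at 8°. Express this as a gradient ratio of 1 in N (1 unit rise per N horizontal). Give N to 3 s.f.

1 in 7.12

1 : N means tan θ = 1/N, so N = 1/tan 8° = 1/0.1405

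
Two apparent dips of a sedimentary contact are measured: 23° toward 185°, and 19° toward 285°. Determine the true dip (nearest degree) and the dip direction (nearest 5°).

Each apparent-dip line lies in the plane. As unit vectors (x east, y north, z up), v₁ plunges 23°→185° and v₂ plunges 19°→285°.
n = v₁ × v₂ = (-0.394, -0.331, 0.857) (taken with n_z > 0).
Dip δ = arctan(|n_h|/n_z) = arctan(0.515/0.857) = 31.0°.
The horizontal component of n points toward azimuth atan2(n_x, n_y) = 230°, the dip direction.

true dip 31°, dip direction 230°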